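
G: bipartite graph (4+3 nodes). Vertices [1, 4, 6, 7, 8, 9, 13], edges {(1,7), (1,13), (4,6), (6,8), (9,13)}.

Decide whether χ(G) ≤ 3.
Yes, G is 3-colorable

A valid 3-coloring: color 1: [1, 6, 9]; color 2: [4, 7, 8, 13].
(χ(G) = 2 ≤ 3.)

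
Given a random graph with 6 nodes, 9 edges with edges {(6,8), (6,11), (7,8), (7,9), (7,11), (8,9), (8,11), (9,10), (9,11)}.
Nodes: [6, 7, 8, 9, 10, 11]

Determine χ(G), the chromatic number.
χ(G) = 4

Clique number ω(G) = 4 (lower bound: χ ≥ ω).
The clique on [7, 8, 9, 11] has size 4, forcing χ ≥ 4, and the coloring below uses 4 colors, so χ(G) = 4.
A valid 4-coloring: color 1: [8, 10]; color 2: [11]; color 3: [6, 9]; color 4: [7].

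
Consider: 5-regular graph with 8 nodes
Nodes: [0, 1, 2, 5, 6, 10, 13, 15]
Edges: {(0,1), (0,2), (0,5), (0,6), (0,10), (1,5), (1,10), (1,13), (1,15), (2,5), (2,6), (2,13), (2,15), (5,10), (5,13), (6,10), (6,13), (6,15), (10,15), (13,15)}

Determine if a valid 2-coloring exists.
No, G is not 2-colorable

The clique on vertices [0, 1, 5, 10] has size 4 > 2, so it alone needs 4 colors.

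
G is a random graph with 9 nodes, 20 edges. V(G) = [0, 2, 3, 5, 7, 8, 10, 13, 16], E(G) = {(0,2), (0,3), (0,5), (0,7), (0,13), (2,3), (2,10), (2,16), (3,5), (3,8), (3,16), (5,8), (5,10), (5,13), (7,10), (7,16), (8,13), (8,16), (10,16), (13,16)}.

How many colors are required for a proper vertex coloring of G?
χ(G) = 4

Clique number ω(G) = 3 (lower bound: χ ≥ ω).
Odd cycle [5, 0, 2, 16, 8] needs 3 colors (χ ≥ 3).
Vertex 3 is adjacent to every vertex of [0, 2, 5, 8, 16], which already need 3 colors among themselves, so 3 needs a new color (χ ≥ 4).
The coloring below uses 4 colors, so χ(G) = 4.
A valid 4-coloring: color 1: [5, 16]; color 2: [3, 10, 13]; color 3: [0, 8]; color 4: [2, 7].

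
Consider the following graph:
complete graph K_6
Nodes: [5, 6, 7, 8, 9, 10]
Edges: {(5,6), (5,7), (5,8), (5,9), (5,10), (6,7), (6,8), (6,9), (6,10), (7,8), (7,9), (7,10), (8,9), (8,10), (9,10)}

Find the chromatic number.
Clique number ω(G) = 6 (lower bound: χ ≥ ω).
The clique on [5, 6, 7, 8, 9, 10] has size 6, forcing χ ≥ 6, and the coloring below uses 6 colors, so χ(G) = 6.
A valid 6-coloring: color 1: [7]; color 2: [8]; color 3: [10]; color 4: [5]; color 5: [9]; color 6: [6].

χ(G) = 6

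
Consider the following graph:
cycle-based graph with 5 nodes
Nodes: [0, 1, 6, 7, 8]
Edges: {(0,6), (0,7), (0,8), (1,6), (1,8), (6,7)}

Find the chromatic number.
χ(G) = 3

Clique number ω(G) = 3 (lower bound: χ ≥ ω).
The clique on [0, 6, 7] has size 3, forcing χ ≥ 3, and the coloring below uses 3 colors, so χ(G) = 3.
A valid 3-coloring: color 1: [6, 8]; color 2: [0, 1]; color 3: [7].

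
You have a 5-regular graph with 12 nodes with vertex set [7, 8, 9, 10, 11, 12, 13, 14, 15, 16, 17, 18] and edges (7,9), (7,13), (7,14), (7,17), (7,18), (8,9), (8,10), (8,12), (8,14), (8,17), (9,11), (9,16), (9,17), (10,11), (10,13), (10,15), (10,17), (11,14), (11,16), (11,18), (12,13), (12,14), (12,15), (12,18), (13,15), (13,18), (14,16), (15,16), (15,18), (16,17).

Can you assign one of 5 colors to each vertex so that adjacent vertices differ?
A valid 5-coloring: color 1: [9, 10, 14, 18]; color 2: [11, 15, 17]; color 3: [8, 13, 16]; color 4: [7, 12].
(χ(G) = 4 ≤ 5.)

Yes, G is 5-colorable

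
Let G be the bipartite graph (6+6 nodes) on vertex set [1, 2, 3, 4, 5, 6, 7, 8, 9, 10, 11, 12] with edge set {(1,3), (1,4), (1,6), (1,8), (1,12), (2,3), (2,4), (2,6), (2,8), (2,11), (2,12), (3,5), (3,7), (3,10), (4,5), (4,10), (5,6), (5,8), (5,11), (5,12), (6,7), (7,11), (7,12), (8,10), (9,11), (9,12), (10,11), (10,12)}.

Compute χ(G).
χ(G) = 2

Clique number ω(G) = 2 (lower bound: χ ≥ ω).
The graph is bipartite (no odd cycle), so 2 colors suffice: χ(G) = 2.
A valid 2-coloring: color 1: [3, 4, 6, 8, 11, 12]; color 2: [1, 2, 5, 7, 9, 10].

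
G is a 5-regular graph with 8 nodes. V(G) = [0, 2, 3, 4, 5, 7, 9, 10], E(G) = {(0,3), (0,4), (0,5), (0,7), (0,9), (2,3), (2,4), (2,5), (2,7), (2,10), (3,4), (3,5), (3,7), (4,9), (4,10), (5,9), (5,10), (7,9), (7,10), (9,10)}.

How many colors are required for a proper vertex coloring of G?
Clique number ω(G) = 3 (lower bound: χ ≥ ω).
Odd cycle [3, 2, 10, 9, 0] needs 3 colors (χ ≥ 3).
Vertex 4 is adjacent to every vertex of [0, 2, 3, 9, 10], which already need 3 colors among themselves, so 4 needs a new color (χ ≥ 4).
The coloring below uses 4 colors, so χ(G) = 4.
A valid 4-coloring: color 1: [4, 5, 7]; color 2: [3, 9]; color 3: [0, 10]; color 4: [2].

χ(G) = 4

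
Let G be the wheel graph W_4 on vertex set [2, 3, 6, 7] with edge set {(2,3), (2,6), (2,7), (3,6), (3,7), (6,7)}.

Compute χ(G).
Clique number ω(G) = 4 (lower bound: χ ≥ ω).
The clique on [2, 3, 6, 7] has size 4, forcing χ ≥ 4, and the coloring below uses 4 colors, so χ(G) = 4.
A valid 4-coloring: color 1: [7]; color 2: [3]; color 3: [2]; color 4: [6].

χ(G) = 4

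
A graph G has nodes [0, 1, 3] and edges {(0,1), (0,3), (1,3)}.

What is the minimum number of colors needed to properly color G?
Clique number ω(G) = 3 (lower bound: χ ≥ ω).
The clique on [0, 1, 3] has size 3, forcing χ ≥ 3, and the coloring below uses 3 colors, so χ(G) = 3.
A valid 3-coloring: color 1: [1]; color 2: [3]; color 3: [0].

χ(G) = 3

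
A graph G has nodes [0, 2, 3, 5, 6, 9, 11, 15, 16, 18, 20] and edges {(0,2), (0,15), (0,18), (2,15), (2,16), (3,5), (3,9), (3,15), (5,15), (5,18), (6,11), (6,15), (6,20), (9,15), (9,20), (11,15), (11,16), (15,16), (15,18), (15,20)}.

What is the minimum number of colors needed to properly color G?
Clique number ω(G) = 3 (lower bound: χ ≥ ω).
The clique on [0, 2, 15] has size 3, forcing χ ≥ 3, and the coloring below uses 3 colors, so χ(G) = 3.
A valid 3-coloring: color 1: [15]; color 2: [2, 3, 11, 18, 20]; color 3: [0, 5, 6, 9, 16].

χ(G) = 3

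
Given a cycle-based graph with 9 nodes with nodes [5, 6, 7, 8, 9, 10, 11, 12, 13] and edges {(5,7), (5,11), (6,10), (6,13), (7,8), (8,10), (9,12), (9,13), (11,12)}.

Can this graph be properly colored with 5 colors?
A valid 5-coloring: color 1: [5, 8, 12, 13]; color 2: [6, 7, 9, 11]; color 3: [10].
(χ(G) = 3 ≤ 5.)

Yes, G is 5-colorable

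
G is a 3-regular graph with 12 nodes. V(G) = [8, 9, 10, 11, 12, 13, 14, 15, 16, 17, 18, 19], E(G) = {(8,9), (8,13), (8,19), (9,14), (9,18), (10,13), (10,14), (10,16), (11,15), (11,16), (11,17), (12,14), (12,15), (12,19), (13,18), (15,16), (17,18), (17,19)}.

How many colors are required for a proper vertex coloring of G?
Clique number ω(G) = 3 (lower bound: χ ≥ ω).
The clique on [11, 15, 16] has size 3, forcing χ ≥ 3, and the coloring below uses 3 colors, so χ(G) = 3.
A valid 3-coloring: color 1: [9, 10, 15, 19]; color 2: [13, 14, 16, 17]; color 3: [8, 11, 12, 18].

χ(G) = 3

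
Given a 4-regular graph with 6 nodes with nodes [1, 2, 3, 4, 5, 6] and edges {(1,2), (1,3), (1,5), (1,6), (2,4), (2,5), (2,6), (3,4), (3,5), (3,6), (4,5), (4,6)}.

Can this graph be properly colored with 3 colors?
A valid 3-coloring: color 1: [2, 3]; color 2: [5, 6]; color 3: [1, 4].
(χ(G) = 3 ≤ 3.)

Yes, G is 3-colorable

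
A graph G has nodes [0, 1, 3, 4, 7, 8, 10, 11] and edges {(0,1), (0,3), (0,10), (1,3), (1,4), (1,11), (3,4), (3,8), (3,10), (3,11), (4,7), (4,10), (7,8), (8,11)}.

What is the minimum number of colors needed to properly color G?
χ(G) = 3

Clique number ω(G) = 3 (lower bound: χ ≥ ω).
The clique on [3, 8, 11] has size 3, forcing χ ≥ 3, and the coloring below uses 3 colors, so χ(G) = 3.
A valid 3-coloring: color 1: [3, 7]; color 2: [1, 8, 10]; color 3: [0, 4, 11].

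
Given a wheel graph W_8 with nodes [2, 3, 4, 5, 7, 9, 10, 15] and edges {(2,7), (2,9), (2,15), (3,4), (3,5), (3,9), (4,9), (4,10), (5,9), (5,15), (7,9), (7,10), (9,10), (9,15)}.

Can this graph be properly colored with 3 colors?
Odd cycle [15, 2, 7, 10, 4, 3, 5] needs 3 colors (χ ≥ 3).
Vertex 9 is adjacent to every vertex of [2, 3, 4, 5, 7, 10, 15], which already need 3 colors among themselves, so 9 needs a new color (χ ≥ 4).
Hence χ(G) ≥ 4 > 3, so no proper 3-coloring exists.

No, G is not 3-colorable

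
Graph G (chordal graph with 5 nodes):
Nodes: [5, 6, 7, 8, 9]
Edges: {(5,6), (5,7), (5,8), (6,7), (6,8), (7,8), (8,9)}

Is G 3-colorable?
No, G is not 3-colorable

The clique on vertices [5, 6, 7, 8] has size 4 > 3, so it alone needs 4 colors.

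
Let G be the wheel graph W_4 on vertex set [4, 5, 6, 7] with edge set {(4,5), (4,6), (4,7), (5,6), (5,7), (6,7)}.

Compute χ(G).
χ(G) = 4

Clique number ω(G) = 4 (lower bound: χ ≥ ω).
The clique on [4, 5, 6, 7] has size 4, forcing χ ≥ 4, and the coloring below uses 4 colors, so χ(G) = 4.
A valid 4-coloring: color 1: [4]; color 2: [7]; color 3: [6]; color 4: [5].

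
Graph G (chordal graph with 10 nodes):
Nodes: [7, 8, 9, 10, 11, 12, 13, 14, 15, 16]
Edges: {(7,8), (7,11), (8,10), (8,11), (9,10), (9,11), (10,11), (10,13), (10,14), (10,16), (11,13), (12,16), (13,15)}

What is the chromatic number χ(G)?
Clique number ω(G) = 3 (lower bound: χ ≥ ω).
The clique on [8, 10, 11] has size 3, forcing χ ≥ 3, and the coloring below uses 3 colors, so χ(G) = 3.
A valid 3-coloring: color 1: [7, 10, 12, 15]; color 2: [11, 14, 16]; color 3: [8, 9, 13].

χ(G) = 3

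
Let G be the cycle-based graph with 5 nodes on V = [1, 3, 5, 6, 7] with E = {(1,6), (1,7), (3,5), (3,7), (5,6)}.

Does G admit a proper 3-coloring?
Yes, G is 3-colorable

A valid 3-coloring: color 1: [1, 5]; color 2: [6, 7]; color 3: [3].
(χ(G) = 3 ≤ 3.)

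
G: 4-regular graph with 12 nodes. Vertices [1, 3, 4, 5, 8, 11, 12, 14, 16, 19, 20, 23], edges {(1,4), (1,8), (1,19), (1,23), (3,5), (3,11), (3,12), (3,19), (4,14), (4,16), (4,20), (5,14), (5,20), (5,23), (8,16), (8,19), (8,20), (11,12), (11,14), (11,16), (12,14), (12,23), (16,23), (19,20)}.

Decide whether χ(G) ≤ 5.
Yes, G is 5-colorable

A valid 5-coloring: color 1: [4, 5, 8, 12]; color 2: [1, 3, 14, 16, 20]; color 3: [11, 19, 23].
(χ(G) = 3 ≤ 5.)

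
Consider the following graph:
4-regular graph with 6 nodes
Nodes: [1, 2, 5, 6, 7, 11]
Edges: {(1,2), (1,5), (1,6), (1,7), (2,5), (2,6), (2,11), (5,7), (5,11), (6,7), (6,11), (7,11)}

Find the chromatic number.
χ(G) = 3

Clique number ω(G) = 3 (lower bound: χ ≥ ω).
The clique on [1, 2, 5] has size 3, forcing χ ≥ 3, and the coloring below uses 3 colors, so χ(G) = 3.
A valid 3-coloring: color 1: [2, 7]; color 2: [5, 6]; color 3: [1, 11].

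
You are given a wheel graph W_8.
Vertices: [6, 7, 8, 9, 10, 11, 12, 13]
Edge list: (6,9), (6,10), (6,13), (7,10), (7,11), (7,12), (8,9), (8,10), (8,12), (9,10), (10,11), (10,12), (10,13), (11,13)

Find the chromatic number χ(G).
Clique number ω(G) = 3 (lower bound: χ ≥ ω).
Odd cycle [11, 13, 6, 9, 8, 12, 7] needs 3 colors (χ ≥ 3).
Vertex 10 is adjacent to every vertex of [6, 7, 8, 9, 11, 12, 13], which already need 3 colors among themselves, so 10 needs a new color (χ ≥ 4).
The coloring below uses 4 colors, so χ(G) = 4.
A valid 4-coloring: color 1: [10]; color 2: [6, 11, 12]; color 3: [7, 9, 13]; color 4: [8].

χ(G) = 4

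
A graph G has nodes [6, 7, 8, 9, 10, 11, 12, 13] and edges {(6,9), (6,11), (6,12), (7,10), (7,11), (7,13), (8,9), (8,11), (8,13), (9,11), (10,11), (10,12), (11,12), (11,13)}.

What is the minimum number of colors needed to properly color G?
χ(G) = 4

Clique number ω(G) = 3 (lower bound: χ ≥ ω).
Odd cycle [12, 6, 9, 8, 13, 7, 10] needs 3 colors (χ ≥ 3).
Vertex 11 is adjacent to every vertex of [6, 7, 8, 9, 10, 12, 13], which already need 3 colors among themselves, so 11 needs a new color (χ ≥ 4).
The coloring below uses 4 colors, so χ(G) = 4.
A valid 4-coloring: color 1: [11]; color 2: [7, 9, 12]; color 3: [6, 8, 10]; color 4: [13].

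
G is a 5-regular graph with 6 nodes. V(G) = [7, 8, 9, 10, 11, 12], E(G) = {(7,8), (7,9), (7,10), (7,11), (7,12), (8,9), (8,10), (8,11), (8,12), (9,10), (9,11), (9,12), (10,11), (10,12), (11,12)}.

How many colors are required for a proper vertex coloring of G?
χ(G) = 6

Clique number ω(G) = 6 (lower bound: χ ≥ ω).
The clique on [7, 8, 9, 10, 11, 12] has size 6, forcing χ ≥ 6, and the coloring below uses 6 colors, so χ(G) = 6.
A valid 6-coloring: color 1: [7]; color 2: [9]; color 3: [10]; color 4: [8]; color 5: [12]; color 6: [11].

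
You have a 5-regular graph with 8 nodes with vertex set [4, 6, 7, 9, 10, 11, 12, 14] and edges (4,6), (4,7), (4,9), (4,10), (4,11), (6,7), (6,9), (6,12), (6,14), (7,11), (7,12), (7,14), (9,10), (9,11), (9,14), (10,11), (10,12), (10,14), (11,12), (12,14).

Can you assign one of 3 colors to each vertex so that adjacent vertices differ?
The clique on vertices [4, 9, 10, 11] has size 4 > 3, so it alone needs 4 colors.

No, G is not 3-colorable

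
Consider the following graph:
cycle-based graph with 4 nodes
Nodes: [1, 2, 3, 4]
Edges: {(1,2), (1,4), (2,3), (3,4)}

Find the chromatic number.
χ(G) = 2

Clique number ω(G) = 2 (lower bound: χ ≥ ω).
The graph is bipartite (no odd cycle), so 2 colors suffice: χ(G) = 2.
A valid 2-coloring: color 1: [2, 4]; color 2: [1, 3].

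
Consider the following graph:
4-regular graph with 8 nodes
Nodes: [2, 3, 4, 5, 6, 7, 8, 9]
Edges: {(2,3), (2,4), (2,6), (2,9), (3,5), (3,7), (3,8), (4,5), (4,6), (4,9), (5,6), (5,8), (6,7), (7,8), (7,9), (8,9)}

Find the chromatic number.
Clique number ω(G) = 3 (lower bound: χ ≥ ω).
The clique on [7, 8, 9] has size 3, forcing χ ≥ 3, and the coloring below uses 3 colors, so χ(G) = 3.
A valid 3-coloring: color 1: [4, 8]; color 2: [2, 5, 7]; color 3: [3, 6, 9].

χ(G) = 3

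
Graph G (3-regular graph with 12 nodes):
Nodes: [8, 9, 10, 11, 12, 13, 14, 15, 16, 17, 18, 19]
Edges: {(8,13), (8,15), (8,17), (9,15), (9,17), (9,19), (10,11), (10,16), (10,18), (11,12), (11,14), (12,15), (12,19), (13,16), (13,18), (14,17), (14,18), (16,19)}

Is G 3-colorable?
A valid 3-coloring: color 1: [8, 11, 18, 19]; color 2: [9, 12, 14, 16]; color 3: [10, 13, 15, 17].
(χ(G) = 3 ≤ 3.)

Yes, G is 3-colorable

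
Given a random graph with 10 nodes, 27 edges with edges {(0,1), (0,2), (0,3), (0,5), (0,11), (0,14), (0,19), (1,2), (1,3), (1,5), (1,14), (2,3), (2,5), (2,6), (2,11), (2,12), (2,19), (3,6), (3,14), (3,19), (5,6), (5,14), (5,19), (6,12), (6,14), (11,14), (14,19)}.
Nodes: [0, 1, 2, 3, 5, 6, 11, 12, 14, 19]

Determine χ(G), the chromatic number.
χ(G) = 4

Clique number ω(G) = 4 (lower bound: χ ≥ ω).
The clique on [0, 2, 3, 19] has size 4, forcing χ ≥ 4, and the coloring below uses 4 colors, so χ(G) = 4.
A valid 4-coloring: color 1: [2, 14]; color 2: [0, 6]; color 3: [3, 5, 11, 12]; color 4: [1, 19].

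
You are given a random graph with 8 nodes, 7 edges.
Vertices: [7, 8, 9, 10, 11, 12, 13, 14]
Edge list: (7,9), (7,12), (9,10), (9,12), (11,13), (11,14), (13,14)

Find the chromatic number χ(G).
χ(G) = 3

Clique number ω(G) = 3 (lower bound: χ ≥ ω).
The clique on [7, 9, 12] has size 3, forcing χ ≥ 3, and the coloring below uses 3 colors, so χ(G) = 3.
A valid 3-coloring: color 1: [8, 9, 14]; color 2: [10, 12, 13]; color 3: [7, 11].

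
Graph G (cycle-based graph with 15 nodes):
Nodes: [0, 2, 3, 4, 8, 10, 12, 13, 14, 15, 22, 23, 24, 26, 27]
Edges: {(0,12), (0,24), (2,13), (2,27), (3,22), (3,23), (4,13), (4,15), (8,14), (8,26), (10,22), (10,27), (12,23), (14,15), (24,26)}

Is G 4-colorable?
A valid 4-coloring: color 1: [3, 8, 12, 13, 15, 24, 27]; color 2: [0, 2, 4, 10, 14, 23, 26]; color 3: [22].
(χ(G) = 3 ≤ 4.)

Yes, G is 4-colorable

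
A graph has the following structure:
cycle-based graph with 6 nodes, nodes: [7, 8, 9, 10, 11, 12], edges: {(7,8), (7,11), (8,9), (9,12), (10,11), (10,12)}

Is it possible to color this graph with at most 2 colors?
Yes, G is 2-colorable

A valid 2-coloring: color 1: [8, 11, 12]; color 2: [7, 9, 10].
(χ(G) = 2 ≤ 2.)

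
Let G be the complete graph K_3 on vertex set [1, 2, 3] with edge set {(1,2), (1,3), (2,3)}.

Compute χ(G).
Clique number ω(G) = 3 (lower bound: χ ≥ ω).
The clique on [1, 2, 3] has size 3, forcing χ ≥ 3, and the coloring below uses 3 colors, so χ(G) = 3.
A valid 3-coloring: color 1: [3]; color 2: [1]; color 3: [2].

χ(G) = 3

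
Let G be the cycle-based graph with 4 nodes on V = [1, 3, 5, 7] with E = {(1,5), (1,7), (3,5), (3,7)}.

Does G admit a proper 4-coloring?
Yes, G is 4-colorable

A valid 4-coloring: color 1: [1, 3]; color 2: [5, 7].
(χ(G) = 2 ≤ 4.)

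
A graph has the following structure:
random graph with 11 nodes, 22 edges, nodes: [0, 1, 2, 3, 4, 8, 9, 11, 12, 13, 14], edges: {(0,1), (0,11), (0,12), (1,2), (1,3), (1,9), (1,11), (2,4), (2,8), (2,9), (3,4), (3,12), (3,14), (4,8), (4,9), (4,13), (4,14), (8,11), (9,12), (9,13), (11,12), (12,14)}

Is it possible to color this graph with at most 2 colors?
The clique on vertices [0, 1, 11] has size 3 > 2, so it alone needs 3 colors.

No, G is not 2-colorable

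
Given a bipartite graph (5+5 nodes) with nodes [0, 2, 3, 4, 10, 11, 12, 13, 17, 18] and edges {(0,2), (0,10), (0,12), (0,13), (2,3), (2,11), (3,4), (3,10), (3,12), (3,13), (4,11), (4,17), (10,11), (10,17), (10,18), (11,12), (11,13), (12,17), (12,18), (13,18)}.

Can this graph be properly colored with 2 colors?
A valid 2-coloring: color 1: [2, 4, 10, 12, 13]; color 2: [0, 3, 11, 17, 18].
(χ(G) = 2 ≤ 2.)

Yes, G is 2-colorable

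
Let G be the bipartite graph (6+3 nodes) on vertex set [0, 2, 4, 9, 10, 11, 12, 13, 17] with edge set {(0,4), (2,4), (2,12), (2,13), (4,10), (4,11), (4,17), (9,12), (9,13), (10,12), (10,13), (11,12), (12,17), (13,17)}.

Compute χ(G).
χ(G) = 2

Clique number ω(G) = 2 (lower bound: χ ≥ ω).
The graph is bipartite (no odd cycle), so 2 colors suffice: χ(G) = 2.
A valid 2-coloring: color 1: [4, 12, 13]; color 2: [0, 2, 9, 10, 11, 17].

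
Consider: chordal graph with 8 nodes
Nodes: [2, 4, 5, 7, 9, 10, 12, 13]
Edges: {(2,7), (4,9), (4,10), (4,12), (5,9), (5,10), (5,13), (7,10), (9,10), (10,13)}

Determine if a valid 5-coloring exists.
A valid 5-coloring: color 1: [2, 10, 12]; color 2: [4, 5, 7]; color 3: [9, 13].
(χ(G) = 3 ≤ 5.)

Yes, G is 5-colorable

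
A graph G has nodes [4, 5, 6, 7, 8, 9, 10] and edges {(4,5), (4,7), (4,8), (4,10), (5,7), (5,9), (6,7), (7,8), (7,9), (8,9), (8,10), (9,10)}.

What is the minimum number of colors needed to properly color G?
χ(G) = 3

Clique number ω(G) = 3 (lower bound: χ ≥ ω).
The clique on [8, 9, 10] has size 3, forcing χ ≥ 3, and the coloring below uses 3 colors, so χ(G) = 3.
A valid 3-coloring: color 1: [7, 10]; color 2: [4, 6, 9]; color 3: [5, 8].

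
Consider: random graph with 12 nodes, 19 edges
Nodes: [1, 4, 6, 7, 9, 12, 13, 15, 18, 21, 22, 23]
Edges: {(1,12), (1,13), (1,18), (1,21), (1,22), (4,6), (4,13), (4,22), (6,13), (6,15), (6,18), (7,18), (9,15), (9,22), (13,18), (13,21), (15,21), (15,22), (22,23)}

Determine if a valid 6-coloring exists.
A valid 6-coloring: color 1: [1, 6, 7, 9, 23]; color 2: [12, 13, 22]; color 3: [4, 15, 18]; color 4: [21].
(χ(G) = 4 ≤ 6.)

Yes, G is 6-colorable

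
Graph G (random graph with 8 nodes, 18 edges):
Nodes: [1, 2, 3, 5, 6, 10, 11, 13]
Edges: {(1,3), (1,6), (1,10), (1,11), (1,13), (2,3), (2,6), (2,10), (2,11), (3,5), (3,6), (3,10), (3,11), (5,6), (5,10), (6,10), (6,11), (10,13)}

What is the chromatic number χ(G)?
Clique number ω(G) = 4 (lower bound: χ ≥ ω).
The clique on [1, 3, 6, 10] has size 4, forcing χ ≥ 4, and the coloring below uses 4 colors, so χ(G) = 4.
A valid 4-coloring: color 1: [3, 13]; color 2: [6]; color 3: [10, 11]; color 4: [1, 2, 5].

χ(G) = 4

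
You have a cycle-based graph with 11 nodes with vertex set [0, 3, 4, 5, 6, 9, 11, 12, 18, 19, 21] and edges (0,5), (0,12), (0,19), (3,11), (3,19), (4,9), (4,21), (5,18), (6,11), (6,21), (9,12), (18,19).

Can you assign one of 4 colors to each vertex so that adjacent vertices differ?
A valid 4-coloring: color 1: [0, 3, 6, 9, 18]; color 2: [5, 11, 12, 19, 21]; color 3: [4].
(χ(G) = 3 ≤ 4.)

Yes, G is 4-colorable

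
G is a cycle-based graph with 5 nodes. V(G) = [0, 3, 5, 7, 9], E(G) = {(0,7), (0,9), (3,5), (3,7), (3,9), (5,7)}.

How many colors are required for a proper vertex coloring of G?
χ(G) = 3

Clique number ω(G) = 3 (lower bound: χ ≥ ω).
The clique on [3, 5, 7] has size 3, forcing χ ≥ 3, and the coloring below uses 3 colors, so χ(G) = 3.
A valid 3-coloring: color 1: [0, 3]; color 2: [7, 9]; color 3: [5].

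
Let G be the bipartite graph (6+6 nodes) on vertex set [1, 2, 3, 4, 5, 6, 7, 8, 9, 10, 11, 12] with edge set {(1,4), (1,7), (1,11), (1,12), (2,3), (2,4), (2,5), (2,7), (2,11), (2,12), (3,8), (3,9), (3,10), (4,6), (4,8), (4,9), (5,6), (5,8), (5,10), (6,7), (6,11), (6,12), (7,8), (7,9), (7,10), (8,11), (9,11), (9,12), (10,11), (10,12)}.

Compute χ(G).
Clique number ω(G) = 2 (lower bound: χ ≥ ω).
The graph is bipartite (no odd cycle), so 2 colors suffice: χ(G) = 2.
A valid 2-coloring: color 1: [1, 2, 6, 8, 9, 10]; color 2: [3, 4, 5, 7, 11, 12].

χ(G) = 2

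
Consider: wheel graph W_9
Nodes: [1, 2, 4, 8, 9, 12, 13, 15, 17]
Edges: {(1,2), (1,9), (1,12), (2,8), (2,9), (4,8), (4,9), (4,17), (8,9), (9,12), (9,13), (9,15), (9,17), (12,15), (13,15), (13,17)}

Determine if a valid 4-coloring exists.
Yes, G is 4-colorable

A valid 4-coloring: color 1: [9]; color 2: [2, 4, 12, 13]; color 3: [1, 8, 15, 17].
(χ(G) = 3 ≤ 4.)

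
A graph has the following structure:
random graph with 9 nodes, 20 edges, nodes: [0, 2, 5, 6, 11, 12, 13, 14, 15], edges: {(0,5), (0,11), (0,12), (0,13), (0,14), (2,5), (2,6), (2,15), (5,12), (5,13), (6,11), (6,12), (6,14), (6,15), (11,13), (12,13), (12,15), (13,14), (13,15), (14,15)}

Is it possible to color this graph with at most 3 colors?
The clique on vertices [0, 5, 12, 13] has size 4 > 3, so it alone needs 4 colors.

No, G is not 3-colorable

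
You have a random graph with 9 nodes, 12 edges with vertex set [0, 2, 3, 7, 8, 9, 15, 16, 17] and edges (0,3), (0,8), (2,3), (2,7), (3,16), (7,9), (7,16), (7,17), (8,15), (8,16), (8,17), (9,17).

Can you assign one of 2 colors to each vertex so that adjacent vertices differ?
No, G is not 2-colorable

The clique on vertices [7, 9, 17] has size 3 > 2, so it alone needs 3 colors.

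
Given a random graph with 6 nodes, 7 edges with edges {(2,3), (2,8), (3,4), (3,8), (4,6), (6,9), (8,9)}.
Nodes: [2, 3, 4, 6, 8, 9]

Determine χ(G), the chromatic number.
χ(G) = 3

Clique number ω(G) = 3 (lower bound: χ ≥ ω).
The clique on [2, 3, 8] has size 3, forcing χ ≥ 3, and the coloring below uses 3 colors, so χ(G) = 3.
A valid 3-coloring: color 1: [4, 8]; color 2: [3, 9]; color 3: [2, 6].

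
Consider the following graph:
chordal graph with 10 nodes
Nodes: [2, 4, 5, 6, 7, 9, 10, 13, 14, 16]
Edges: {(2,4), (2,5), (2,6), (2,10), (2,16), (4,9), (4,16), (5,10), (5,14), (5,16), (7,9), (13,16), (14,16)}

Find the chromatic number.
Clique number ω(G) = 3 (lower bound: χ ≥ ω).
The clique on [2, 4, 16] has size 3, forcing χ ≥ 3, and the coloring below uses 3 colors, so χ(G) = 3.
A valid 3-coloring: color 1: [2, 9, 13, 14]; color 2: [6, 7, 10, 16]; color 3: [4, 5].

χ(G) = 3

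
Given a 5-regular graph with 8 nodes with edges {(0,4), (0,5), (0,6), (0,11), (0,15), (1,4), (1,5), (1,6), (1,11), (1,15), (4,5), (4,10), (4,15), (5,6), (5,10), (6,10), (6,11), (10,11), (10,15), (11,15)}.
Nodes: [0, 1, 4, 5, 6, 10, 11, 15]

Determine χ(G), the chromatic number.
Clique number ω(G) = 3 (lower bound: χ ≥ ω).
Odd cycle [4, 5, 6, 11, 15] needs 3 colors (χ ≥ 3).
Vertex 0 is adjacent to every vertex of [4, 5, 6, 11, 15], which already need 3 colors among themselves, so 0 needs a new color (χ ≥ 4).
The coloring below uses 4 colors, so χ(G) = 4.
A valid 4-coloring: color 1: [5, 11]; color 2: [0, 1, 10]; color 3: [4, 6]; color 4: [15].

χ(G) = 4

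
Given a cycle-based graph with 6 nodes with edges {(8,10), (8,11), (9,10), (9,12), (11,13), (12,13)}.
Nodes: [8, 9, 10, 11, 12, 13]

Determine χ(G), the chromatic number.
Clique number ω(G) = 2 (lower bound: χ ≥ ω).
The graph is bipartite (no odd cycle), so 2 colors suffice: χ(G) = 2.
A valid 2-coloring: color 1: [8, 9, 13]; color 2: [10, 11, 12].

χ(G) = 2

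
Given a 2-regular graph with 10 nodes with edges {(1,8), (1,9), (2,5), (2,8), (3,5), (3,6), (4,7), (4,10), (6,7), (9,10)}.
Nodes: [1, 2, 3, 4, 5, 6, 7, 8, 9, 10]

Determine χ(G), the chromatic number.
χ(G) = 2

Clique number ω(G) = 2 (lower bound: χ ≥ ω).
The graph is bipartite (no odd cycle), so 2 colors suffice: χ(G) = 2.
A valid 2-coloring: color 1: [1, 2, 3, 7, 10]; color 2: [4, 5, 6, 8, 9].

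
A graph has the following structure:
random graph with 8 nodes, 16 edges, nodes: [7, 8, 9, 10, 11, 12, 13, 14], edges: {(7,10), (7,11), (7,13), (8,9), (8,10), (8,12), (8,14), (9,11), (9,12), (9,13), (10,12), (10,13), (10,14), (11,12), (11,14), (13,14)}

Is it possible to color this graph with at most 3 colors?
Yes, G is 3-colorable

A valid 3-coloring: color 1: [9, 10]; color 2: [8, 11, 13]; color 3: [7, 12, 14].
(χ(G) = 3 ≤ 3.)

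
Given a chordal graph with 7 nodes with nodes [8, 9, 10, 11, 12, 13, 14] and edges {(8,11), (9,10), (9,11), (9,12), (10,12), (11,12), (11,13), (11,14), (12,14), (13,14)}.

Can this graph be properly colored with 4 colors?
Yes, G is 4-colorable

A valid 4-coloring: color 1: [10, 11]; color 2: [8, 12, 13]; color 3: [9, 14].
(χ(G) = 3 ≤ 4.)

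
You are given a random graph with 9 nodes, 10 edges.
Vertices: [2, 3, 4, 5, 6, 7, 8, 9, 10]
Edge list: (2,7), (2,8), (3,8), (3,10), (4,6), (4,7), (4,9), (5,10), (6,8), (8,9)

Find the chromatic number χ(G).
χ(G) = 3

Clique number ω(G) = 2 (lower bound: χ ≥ ω).
Odd cycle [4, 7, 2, 8, 9] needs 3 colors (χ ≥ 3).
The coloring below uses 3 colors, so χ(G) = 3.
A valid 3-coloring: color 1: [4, 8, 10]; color 2: [2, 3, 5, 6, 9]; color 3: [7].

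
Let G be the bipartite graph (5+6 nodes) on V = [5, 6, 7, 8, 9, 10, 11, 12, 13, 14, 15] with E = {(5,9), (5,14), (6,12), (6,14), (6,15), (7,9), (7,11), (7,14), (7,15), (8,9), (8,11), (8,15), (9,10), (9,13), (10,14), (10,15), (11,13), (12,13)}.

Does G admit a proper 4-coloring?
Yes, G is 4-colorable

A valid 4-coloring: color 1: [9, 11, 12, 14, 15]; color 2: [5, 6, 7, 8, 10, 13].
(χ(G) = 2 ≤ 4.)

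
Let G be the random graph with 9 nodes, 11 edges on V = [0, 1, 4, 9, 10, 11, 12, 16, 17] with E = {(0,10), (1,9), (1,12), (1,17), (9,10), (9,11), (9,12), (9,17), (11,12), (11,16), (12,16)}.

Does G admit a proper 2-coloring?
The clique on vertices [1, 9, 17] has size 3 > 2, so it alone needs 3 colors.

No, G is not 2-colorable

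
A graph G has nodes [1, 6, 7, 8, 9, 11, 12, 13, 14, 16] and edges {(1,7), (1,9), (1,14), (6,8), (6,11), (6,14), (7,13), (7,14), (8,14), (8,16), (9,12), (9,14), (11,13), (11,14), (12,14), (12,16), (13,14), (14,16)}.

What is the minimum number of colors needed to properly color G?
Clique number ω(G) = 3 (lower bound: χ ≥ ω).
Odd cycle [8, 16, 12, 9, 1, 7, 13, 11, 6] needs 3 colors (χ ≥ 3).
Vertex 14 is adjacent to every vertex of [1, 6, 7, 8, 9, 11, 12, 13, 16], which already need 3 colors among themselves, so 14 needs a new color (χ ≥ 4).
The coloring below uses 4 colors, so χ(G) = 4.
A valid 4-coloring: color 1: [14]; color 2: [1, 8, 11, 12]; color 3: [6, 7, 9, 16]; color 4: [13].

χ(G) = 4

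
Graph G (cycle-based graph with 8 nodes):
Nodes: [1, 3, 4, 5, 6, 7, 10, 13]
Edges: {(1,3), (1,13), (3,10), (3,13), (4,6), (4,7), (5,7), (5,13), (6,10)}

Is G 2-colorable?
The clique on vertices [1, 3, 13] has size 3 > 2, so it alone needs 3 colors.

No, G is not 2-colorable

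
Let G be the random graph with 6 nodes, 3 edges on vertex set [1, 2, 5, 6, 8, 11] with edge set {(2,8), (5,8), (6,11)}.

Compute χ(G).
χ(G) = 2

Clique number ω(G) = 2 (lower bound: χ ≥ ω).
The graph is bipartite (no odd cycle), so 2 colors suffice: χ(G) = 2.
A valid 2-coloring: color 1: [1, 6, 8]; color 2: [2, 5, 11].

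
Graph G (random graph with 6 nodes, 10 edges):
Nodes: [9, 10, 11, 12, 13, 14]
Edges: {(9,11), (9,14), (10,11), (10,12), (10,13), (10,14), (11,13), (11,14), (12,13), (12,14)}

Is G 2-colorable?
No, G is not 2-colorable

The clique on vertices [9, 11, 14] has size 3 > 2, so it alone needs 3 colors.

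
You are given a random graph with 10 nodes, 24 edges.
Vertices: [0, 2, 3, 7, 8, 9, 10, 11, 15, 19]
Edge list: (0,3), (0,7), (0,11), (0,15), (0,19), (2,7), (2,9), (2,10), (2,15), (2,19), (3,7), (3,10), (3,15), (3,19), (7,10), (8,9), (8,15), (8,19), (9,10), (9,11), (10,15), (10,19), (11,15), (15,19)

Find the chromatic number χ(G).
Clique number ω(G) = 4 (lower bound: χ ≥ ω).
The clique on [2, 10, 15, 19] has size 4, forcing χ ≥ 4, and the coloring below uses 4 colors, so χ(G) = 4.
A valid 4-coloring: color 1: [7, 9, 15]; color 2: [11, 19]; color 3: [0, 8, 10]; color 4: [2, 3].

χ(G) = 4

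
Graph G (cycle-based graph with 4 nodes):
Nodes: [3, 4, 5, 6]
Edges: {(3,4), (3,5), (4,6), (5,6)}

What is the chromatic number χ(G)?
χ(G) = 2

Clique number ω(G) = 2 (lower bound: χ ≥ ω).
The graph is bipartite (no odd cycle), so 2 colors suffice: χ(G) = 2.
A valid 2-coloring: color 1: [4, 5]; color 2: [3, 6].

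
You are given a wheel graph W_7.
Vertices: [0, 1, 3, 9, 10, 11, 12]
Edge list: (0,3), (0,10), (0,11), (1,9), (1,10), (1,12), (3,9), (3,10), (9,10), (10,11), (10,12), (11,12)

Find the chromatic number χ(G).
Clique number ω(G) = 3 (lower bound: χ ≥ ω).
The clique on [0, 3, 10] has size 3, forcing χ ≥ 3, and the coloring below uses 3 colors, so χ(G) = 3.
A valid 3-coloring: color 1: [10]; color 2: [1, 3, 11]; color 3: [0, 9, 12].

χ(G) = 3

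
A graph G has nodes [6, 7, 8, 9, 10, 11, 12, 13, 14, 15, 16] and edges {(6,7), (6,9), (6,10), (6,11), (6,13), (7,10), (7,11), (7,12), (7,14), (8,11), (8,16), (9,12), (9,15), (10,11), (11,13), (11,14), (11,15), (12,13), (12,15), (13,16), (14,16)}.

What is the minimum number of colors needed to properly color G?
Clique number ω(G) = 4 (lower bound: χ ≥ ω).
The clique on [6, 7, 10, 11] has size 4, forcing χ ≥ 4, and the coloring below uses 4 colors, so χ(G) = 4.
A valid 4-coloring: color 1: [9, 11, 16]; color 2: [7, 8, 13, 15]; color 3: [6, 12, 14]; color 4: [10].

χ(G) = 4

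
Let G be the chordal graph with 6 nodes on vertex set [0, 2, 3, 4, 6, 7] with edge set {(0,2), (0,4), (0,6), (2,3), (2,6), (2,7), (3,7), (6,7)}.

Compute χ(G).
χ(G) = 3

Clique number ω(G) = 3 (lower bound: χ ≥ ω).
The clique on [2, 3, 7] has size 3, forcing χ ≥ 3, and the coloring below uses 3 colors, so χ(G) = 3.
A valid 3-coloring: color 1: [2, 4]; color 2: [3, 6]; color 3: [0, 7].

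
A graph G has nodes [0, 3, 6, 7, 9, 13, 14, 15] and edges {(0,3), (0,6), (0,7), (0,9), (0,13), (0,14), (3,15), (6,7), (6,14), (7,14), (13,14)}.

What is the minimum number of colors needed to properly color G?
χ(G) = 4

Clique number ω(G) = 4 (lower bound: χ ≥ ω).
The clique on [0, 6, 7, 14] has size 4, forcing χ ≥ 4, and the coloring below uses 4 colors, so χ(G) = 4.
A valid 4-coloring: color 1: [0, 15]; color 2: [3, 9, 14]; color 3: [7, 13]; color 4: [6].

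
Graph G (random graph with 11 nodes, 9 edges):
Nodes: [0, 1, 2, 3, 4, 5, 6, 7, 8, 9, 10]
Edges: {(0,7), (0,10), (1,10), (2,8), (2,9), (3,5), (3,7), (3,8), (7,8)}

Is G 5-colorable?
A valid 5-coloring: color 1: [0, 1, 4, 5, 6, 8, 9]; color 2: [2, 7, 10]; color 3: [3].
(χ(G) = 3 ≤ 5.)

Yes, G is 5-colorable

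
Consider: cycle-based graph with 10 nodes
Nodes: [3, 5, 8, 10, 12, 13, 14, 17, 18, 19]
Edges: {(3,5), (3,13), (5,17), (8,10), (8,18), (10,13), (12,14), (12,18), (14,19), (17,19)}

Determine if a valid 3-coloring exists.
Yes, G is 3-colorable

A valid 3-coloring: color 1: [5, 8, 12, 13, 19]; color 2: [3, 10, 14, 17, 18].
(χ(G) = 2 ≤ 3.)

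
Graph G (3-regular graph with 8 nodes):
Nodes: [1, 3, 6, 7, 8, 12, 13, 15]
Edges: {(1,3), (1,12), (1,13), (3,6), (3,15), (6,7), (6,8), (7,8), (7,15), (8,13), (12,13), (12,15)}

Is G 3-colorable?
A valid 3-coloring: color 1: [3, 8, 12]; color 2: [1, 7]; color 3: [6, 13, 15].
(χ(G) = 3 ≤ 3.)

Yes, G is 3-colorable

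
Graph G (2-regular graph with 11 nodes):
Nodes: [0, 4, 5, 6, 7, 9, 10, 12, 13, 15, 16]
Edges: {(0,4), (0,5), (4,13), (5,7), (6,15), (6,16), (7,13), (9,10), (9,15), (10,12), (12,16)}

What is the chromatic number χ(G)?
Clique number ω(G) = 2 (lower bound: χ ≥ ω).
Odd cycle [4, 0, 5, 7, 13] needs 3 colors (χ ≥ 3).
The coloring below uses 3 colors, so χ(G) = 3.
A valid 3-coloring: color 1: [4, 6, 7, 9, 12]; color 2: [5, 10, 13, 15, 16]; color 3: [0].

χ(G) = 3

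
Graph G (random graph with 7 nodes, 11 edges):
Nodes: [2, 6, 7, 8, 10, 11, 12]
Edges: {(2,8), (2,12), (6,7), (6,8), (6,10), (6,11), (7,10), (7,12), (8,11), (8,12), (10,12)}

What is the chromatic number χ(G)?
χ(G) = 3

Clique number ω(G) = 3 (lower bound: χ ≥ ω).
The clique on [2, 8, 12] has size 3, forcing χ ≥ 3, and the coloring below uses 3 colors, so χ(G) = 3.
A valid 3-coloring: color 1: [6, 12]; color 2: [7, 8]; color 3: [2, 10, 11].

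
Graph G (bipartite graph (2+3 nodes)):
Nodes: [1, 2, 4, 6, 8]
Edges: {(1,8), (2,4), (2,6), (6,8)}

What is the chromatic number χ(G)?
χ(G) = 2

Clique number ω(G) = 2 (lower bound: χ ≥ ω).
The graph is bipartite (no odd cycle), so 2 colors suffice: χ(G) = 2.
A valid 2-coloring: color 1: [2, 8]; color 2: [1, 4, 6].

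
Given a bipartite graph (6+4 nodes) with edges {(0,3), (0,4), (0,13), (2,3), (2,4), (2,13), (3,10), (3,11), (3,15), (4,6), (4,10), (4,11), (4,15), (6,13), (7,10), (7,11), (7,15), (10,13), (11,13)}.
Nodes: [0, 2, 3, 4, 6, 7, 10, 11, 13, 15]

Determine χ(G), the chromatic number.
χ(G) = 2

Clique number ω(G) = 2 (lower bound: χ ≥ ω).
The graph is bipartite (no odd cycle), so 2 colors suffice: χ(G) = 2.
A valid 2-coloring: color 1: [3, 4, 7, 13]; color 2: [0, 2, 6, 10, 11, 15].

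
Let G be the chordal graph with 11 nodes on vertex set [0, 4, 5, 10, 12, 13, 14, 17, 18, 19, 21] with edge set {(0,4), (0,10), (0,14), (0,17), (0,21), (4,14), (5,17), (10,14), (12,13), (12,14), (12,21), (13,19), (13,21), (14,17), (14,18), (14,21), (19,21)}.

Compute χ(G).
Clique number ω(G) = 3 (lower bound: χ ≥ ω).
The clique on [13, 19, 21] has size 3, forcing χ ≥ 3, and the coloring below uses 3 colors, so χ(G) = 3.
A valid 3-coloring: color 1: [5, 13, 14]; color 2: [4, 10, 17, 18, 21]; color 3: [0, 12, 19].

χ(G) = 3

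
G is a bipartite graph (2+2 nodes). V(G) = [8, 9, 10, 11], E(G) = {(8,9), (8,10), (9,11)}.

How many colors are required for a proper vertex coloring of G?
Clique number ω(G) = 2 (lower bound: χ ≥ ω).
The graph is bipartite (no odd cycle), so 2 colors suffice: χ(G) = 2.
A valid 2-coloring: color 1: [9, 10]; color 2: [8, 11].

χ(G) = 2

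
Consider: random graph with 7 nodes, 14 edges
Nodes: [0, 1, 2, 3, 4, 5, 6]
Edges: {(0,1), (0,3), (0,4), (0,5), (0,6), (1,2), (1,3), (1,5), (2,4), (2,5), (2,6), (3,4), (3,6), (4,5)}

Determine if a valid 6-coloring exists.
Yes, G is 6-colorable

A valid 6-coloring: color 1: [0, 2]; color 2: [3, 5]; color 3: [1, 4, 6].
(χ(G) = 3 ≤ 6.)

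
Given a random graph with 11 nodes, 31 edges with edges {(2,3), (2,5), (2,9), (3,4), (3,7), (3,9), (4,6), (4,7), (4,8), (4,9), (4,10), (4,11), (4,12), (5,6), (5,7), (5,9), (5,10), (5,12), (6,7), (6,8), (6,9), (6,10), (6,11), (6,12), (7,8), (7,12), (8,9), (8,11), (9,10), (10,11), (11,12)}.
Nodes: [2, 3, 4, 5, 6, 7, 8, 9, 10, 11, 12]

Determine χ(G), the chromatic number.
χ(G) = 4

Clique number ω(G) = 4 (lower bound: χ ≥ ω).
The clique on [4, 6, 8, 9] has size 4, forcing χ ≥ 4, and the coloring below uses 4 colors, so χ(G) = 4.
A valid 4-coloring: color 1: [4, 5]; color 2: [2, 6]; color 3: [7, 9, 11]; color 4: [3, 8, 10, 12].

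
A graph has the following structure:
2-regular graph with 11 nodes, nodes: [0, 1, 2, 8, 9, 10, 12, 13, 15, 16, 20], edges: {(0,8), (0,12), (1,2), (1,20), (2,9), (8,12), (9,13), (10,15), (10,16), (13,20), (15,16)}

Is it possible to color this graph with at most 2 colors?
The clique on vertices [0, 8, 12] has size 3 > 2, so it alone needs 3 colors.

No, G is not 2-colorable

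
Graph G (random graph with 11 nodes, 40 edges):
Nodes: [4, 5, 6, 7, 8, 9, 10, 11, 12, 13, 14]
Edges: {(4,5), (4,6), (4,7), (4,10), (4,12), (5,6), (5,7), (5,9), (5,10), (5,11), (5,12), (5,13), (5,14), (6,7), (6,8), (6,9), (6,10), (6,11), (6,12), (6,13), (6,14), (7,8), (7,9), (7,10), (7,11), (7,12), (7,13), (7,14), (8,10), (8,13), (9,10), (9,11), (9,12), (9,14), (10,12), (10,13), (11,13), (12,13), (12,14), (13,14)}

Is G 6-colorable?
Yes, G is 6-colorable

A valid 6-coloring: color 1: [7]; color 2: [6]; color 3: [5, 8]; color 4: [11, 12]; color 5: [4, 9, 13]; color 6: [10, 14].
(χ(G) = 6 ≤ 6.)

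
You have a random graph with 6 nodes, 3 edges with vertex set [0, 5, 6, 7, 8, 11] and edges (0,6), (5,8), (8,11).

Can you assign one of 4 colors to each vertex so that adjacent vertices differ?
A valid 4-coloring: color 1: [6, 7, 8]; color 2: [0, 5, 11].
(χ(G) = 2 ≤ 4.)

Yes, G is 4-colorable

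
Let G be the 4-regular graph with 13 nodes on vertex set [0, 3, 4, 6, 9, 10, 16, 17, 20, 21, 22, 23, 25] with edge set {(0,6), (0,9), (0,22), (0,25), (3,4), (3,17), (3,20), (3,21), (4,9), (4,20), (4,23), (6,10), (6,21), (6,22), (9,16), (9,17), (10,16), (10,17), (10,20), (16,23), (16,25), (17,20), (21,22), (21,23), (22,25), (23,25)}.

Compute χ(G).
χ(G) = 3

Clique number ω(G) = 3 (lower bound: χ ≥ ω).
The clique on [0, 22, 25] has size 3, forcing χ ≥ 3, and the coloring below uses 3 colors, so χ(G) = 3.
A valid 3-coloring: color 1: [6, 9, 20, 25]; color 2: [0, 4, 16, 17, 21]; color 3: [3, 10, 22, 23].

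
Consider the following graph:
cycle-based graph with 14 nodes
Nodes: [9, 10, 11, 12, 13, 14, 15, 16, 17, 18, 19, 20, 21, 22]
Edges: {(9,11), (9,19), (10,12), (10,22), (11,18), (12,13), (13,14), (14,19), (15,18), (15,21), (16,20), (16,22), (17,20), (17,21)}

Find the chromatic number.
Clique number ω(G) = 2 (lower bound: χ ≥ ω).
The graph is bipartite (no odd cycle), so 2 colors suffice: χ(G) = 2.
A valid 2-coloring: color 1: [9, 12, 14, 18, 20, 21, 22]; color 2: [10, 11, 13, 15, 16, 17, 19].

χ(G) = 2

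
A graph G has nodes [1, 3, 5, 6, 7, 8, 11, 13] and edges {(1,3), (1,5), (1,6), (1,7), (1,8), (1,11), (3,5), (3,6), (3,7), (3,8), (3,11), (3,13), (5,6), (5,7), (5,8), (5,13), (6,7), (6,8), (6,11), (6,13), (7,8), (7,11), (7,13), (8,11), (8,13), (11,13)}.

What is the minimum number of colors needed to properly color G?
χ(G) = 6

Clique number ω(G) = 6 (lower bound: χ ≥ ω).
The clique on [1, 3, 6, 7, 8, 11] has size 6, forcing χ ≥ 6, and the coloring below uses 6 colors, so χ(G) = 6.
A valid 6-coloring: color 1: [6]; color 2: [8]; color 3: [7]; color 4: [3]; color 5: [1, 13]; color 6: [5, 11].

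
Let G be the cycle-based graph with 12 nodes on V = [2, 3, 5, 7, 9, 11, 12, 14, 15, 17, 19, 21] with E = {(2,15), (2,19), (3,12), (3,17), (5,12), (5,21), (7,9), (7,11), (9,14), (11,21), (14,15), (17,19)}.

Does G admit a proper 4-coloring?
A valid 4-coloring: color 1: [3, 5, 9, 11, 15, 19]; color 2: [2, 7, 12, 14, 17, 21].
(χ(G) = 2 ≤ 4.)

Yes, G is 4-colorable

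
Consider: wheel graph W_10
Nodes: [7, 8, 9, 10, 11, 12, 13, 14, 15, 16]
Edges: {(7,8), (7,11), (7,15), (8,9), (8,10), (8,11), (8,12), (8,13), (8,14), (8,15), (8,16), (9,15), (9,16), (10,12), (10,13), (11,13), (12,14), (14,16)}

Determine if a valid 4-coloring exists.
A valid 4-coloring: color 1: [8]; color 2: [10, 11, 14, 15]; color 3: [7, 9, 12, 13]; color 4: [16].
(χ(G) = 4 ≤ 4.)

Yes, G is 4-colorable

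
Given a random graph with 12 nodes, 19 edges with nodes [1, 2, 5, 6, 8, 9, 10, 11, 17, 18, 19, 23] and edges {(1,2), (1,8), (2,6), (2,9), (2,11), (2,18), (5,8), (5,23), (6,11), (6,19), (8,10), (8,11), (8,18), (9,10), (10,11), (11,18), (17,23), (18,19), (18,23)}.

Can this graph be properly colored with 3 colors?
A valid 3-coloring: color 1: [2, 8, 19, 23]; color 2: [1, 5, 6, 10, 17, 18]; color 3: [9, 11].
(χ(G) = 3 ≤ 3.)

Yes, G is 3-colorable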